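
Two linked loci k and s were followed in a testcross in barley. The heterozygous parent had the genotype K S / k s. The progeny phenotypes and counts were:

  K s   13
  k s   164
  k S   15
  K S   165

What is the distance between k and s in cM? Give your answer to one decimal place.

The recombinant classes are K s and k S: 13 + 15 = 28.
Recombination frequency = 28/357 = 0.0784 ≈ 7.8%, i.e. 7.8 cM.

7.8 cM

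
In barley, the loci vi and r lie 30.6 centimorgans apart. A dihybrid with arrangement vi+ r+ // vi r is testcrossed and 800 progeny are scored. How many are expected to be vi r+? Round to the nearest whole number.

122

A map distance of 30.6 centimorgans corresponds to a recombination frequency of 0.306.
The F1 is vi+ r+ / vi r, so vi r+ is a recombinant gamete class with expected frequency r/2 = 0.306/2 = 0.1530.
Expected number = 0.1530 × 800 = 122.40 ≈ 122.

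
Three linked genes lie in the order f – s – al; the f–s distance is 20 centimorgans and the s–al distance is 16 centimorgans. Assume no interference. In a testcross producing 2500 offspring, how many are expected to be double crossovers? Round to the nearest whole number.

Map distances give recombination frequencies of 0.200 and 0.160 for the two intervals.
With no interference, expected double-crossover frequency = 0.200 × 0.160 = 0.03200.
Expected number = 0.03200 × 2500 = 80.00 ≈ 80.

80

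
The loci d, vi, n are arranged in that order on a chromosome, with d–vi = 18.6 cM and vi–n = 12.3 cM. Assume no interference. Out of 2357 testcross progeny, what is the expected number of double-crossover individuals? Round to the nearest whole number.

Map distances give recombination frequencies of 0.186 and 0.123 for the two intervals.
With no interference, expected double-crossover frequency = 0.186 × 0.123 = 0.02288.
Expected number = 0.02288 × 2357 = 53.92 ≈ 54.

54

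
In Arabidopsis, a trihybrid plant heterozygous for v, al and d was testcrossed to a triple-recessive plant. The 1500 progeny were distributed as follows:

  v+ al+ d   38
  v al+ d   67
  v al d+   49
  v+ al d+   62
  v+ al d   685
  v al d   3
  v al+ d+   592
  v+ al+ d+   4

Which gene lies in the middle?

v

The two most frequent reciprocal classes, v al+ d+ and v+ al d, are the parental types, so the F1 was v al+ d+ / v+ al d.
The two rarest classes, v+ al+ d+ and v al d, are the double crossovers. Comparing them with the parentals, only the v allele has switched, so v is the middle locus and the order is al – v – d.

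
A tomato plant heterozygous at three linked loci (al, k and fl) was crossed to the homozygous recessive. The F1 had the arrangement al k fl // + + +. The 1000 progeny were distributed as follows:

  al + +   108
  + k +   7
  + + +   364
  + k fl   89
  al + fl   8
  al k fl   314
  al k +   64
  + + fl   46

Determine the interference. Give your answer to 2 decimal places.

The two rarest classes, al + fl and + k +, are the double crossovers. Comparing them with the parentals, only the k allele has switched, so k is the middle locus and the order is fl – k – al.
fl–k: (110 + 15)/1000 = 0.1250; k–al: (197 + 15)/1000 = 0.2120.
Expected DCO frequency = 0.1250 × 0.2120 ≈ 0.02650; observed = 15/1000 ≈ 0.01500.
Coefficient of coincidence = 0.01500/0.02650 ≈ 0.57; interference = 1 − 0.57 = 0.43.

0.43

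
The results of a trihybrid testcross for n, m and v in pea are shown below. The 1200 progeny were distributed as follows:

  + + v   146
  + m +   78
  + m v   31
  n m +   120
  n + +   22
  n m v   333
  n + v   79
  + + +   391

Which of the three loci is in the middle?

The two most frequent reciprocal classes, + + + and n m v, are the parental types, so the F1 was + + + / n m v.
The two rarest classes, n + + and + m v, are the double crossovers. Comparing them with the parentals, only the n allele has switched, so n is the middle locus and the order is m – n – v.

n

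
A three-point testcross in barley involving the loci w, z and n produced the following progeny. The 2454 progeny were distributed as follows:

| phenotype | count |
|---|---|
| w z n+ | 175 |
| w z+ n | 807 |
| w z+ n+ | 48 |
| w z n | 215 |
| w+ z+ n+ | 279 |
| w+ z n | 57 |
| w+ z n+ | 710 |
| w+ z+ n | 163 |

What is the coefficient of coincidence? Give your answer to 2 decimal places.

0.97

The two most frequent reciprocal classes, w z+ n and w+ z n+, are the parental types, so the F1 was w z+ n / w+ z n+.
The two rarest classes, w z+ n+ and w+ z n, are the double crossovers. Comparing them with the parentals, only the n allele has switched, so n is the middle locus and the order is w – n – z.
w–n: (338 + 105)/2454 = 0.1805; n–z: (494 + 105)/2454 = 0.2441.
Expected DCO frequency = 0.1805 × 0.2441 ≈ 0.04406; observed = 105/2454 ≈ 0.04279.
Coefficient of coincidence = 0.04279/0.04406 ≈ 0.97.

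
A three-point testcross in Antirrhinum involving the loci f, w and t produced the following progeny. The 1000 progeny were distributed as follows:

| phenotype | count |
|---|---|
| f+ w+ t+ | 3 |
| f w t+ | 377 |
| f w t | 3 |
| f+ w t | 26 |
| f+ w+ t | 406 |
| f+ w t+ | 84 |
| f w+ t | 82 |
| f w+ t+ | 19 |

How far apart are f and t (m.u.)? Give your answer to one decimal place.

The two most frequent reciprocal classes, f w t+ and f+ w+ t, are the parental types, so the F1 was f w t+ / f+ w+ t.
The two rarest classes, f w t and f+ w+ t+, are the double crossovers. Comparing them with the parentals, only the t allele has switched, so t is the middle locus and the order is f – t – w.
Crossovers in the f–t interval produce the single-crossover classes f+ w t+ and f w+ t (84 + 82 = 166) plus the double crossovers (6).
RF(f–t) = (166 + 6) / 1000 = 172/1000 = 0.1720 → 17.2 m.u.

17.2 m.u.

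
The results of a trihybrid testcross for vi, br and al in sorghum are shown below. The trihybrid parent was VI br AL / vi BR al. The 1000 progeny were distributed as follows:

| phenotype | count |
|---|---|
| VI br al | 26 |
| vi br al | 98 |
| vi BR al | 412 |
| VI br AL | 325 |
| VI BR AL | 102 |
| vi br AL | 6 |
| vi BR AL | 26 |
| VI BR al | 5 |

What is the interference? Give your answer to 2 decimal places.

The two rarest classes, vi br AL and VI BR al, are the double crossovers. Comparing them with the parentals, only the vi allele has switched, so vi is the middle locus and the order is br – vi – al.
br–vi: (200 + 11)/1000 = 0.2110; vi–al: (52 + 11)/1000 = 0.0630.
Expected DCO frequency = 0.2110 × 0.0630 ≈ 0.01329; observed = 11/1000 ≈ 0.01100.
Coefficient of coincidence = 0.01100/0.01329 ≈ 0.83; interference = 1 − 0.83 = 0.17.

0.17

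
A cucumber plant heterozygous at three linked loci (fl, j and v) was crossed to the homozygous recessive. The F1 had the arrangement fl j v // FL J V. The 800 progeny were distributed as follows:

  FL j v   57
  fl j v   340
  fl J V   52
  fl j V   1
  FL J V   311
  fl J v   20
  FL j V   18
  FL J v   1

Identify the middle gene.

v

The two rarest classes, fl j V and FL J v, are the double crossovers. Comparing them with the parentals, only the v allele has switched, so v is the middle locus and the order is j – v – fl.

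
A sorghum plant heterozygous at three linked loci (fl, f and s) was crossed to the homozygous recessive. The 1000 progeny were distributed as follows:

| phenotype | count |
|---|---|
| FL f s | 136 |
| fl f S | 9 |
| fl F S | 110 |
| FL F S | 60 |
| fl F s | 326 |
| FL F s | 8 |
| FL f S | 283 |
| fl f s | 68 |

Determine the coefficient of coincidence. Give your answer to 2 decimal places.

The two most frequent reciprocal classes, fl F s and FL f S, are the parental types, so the F1 was fl F s / FL f S.
The two rarest classes, FL F s and fl f S, are the double crossovers. Comparing them with the parentals, only the fl allele has switched, so fl is the middle locus and the order is s – fl – f.
s–fl: (246 + 17)/1000 = 0.2630; fl–f: (128 + 17)/1000 = 0.1450.
Expected DCO frequency = 0.2630 × 0.1450 ≈ 0.03814; observed = 17/1000 ≈ 0.01700.
Coefficient of coincidence = 0.01700/0.03814 ≈ 0.45.

0.45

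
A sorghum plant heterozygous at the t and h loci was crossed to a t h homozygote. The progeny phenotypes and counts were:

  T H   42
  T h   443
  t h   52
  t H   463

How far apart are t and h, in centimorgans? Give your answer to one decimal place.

The two most frequent classes, T h (443) and t H (463), are the parental types, so the F1 was T h / t H.
The recombinant classes are T H and t h: 42 + 52 = 94.
Recombination frequency = 94/1000 = 0.0940 ≈ 9.4%, i.e. 9.4 centimorgans.

9.4 centimorgans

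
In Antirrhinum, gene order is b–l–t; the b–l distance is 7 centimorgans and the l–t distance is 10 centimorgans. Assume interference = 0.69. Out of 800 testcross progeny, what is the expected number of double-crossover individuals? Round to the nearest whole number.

Map distances give recombination frequencies of 0.070 and 0.100 for the two intervals.
With interference 0.69 (so coincidence = 0.31), expected double-crossover frequency = 0.070 × 0.100 × 0.31 = 0.00217.
Expected number = 0.00217 × 800 = 1.74 ≈ 2.

2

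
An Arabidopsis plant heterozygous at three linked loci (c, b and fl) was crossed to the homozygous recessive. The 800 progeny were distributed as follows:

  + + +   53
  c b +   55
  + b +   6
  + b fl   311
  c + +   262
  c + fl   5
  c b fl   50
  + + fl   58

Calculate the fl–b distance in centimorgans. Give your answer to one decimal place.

15.5 centimorgans

The two most frequent reciprocal classes, + b fl and c + +, are the parental types, so the F1 was + b fl / c + +.
The two rarest classes, + b + and c + fl, are the double crossovers. Comparing them with the parentals, only the fl allele has switched, so fl is the middle locus and the order is b – fl – c.
Crossovers in the b–fl interval produce the single-crossover classes + + fl and c b + (58 + 55 = 113) plus the double crossovers (11).
RF(b–fl) = (113 + 11) / 800 = 124/800 = 0.1550 → 15.5 centimorgans.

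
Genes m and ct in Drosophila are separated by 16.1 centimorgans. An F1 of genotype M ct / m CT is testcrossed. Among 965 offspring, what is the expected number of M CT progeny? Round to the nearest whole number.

78

A map distance of 16.1 centimorgans corresponds to a recombination frequency of 0.161.
The F1 is M ct / m CT, so M CT is a recombinant gamete class with expected frequency r/2 = 0.161/2 = 0.0805.
Expected number = 0.0805 × 965 = 77.68 ≈ 78.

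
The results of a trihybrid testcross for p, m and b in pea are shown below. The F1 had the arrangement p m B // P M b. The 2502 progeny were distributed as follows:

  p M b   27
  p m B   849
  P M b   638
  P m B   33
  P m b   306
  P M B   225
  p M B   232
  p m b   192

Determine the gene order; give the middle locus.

The two rarest classes, P m B and p M b, are the double crossovers. Comparing them with the parentals, only the p allele has switched, so p is the middle locus and the order is b – p – m.

p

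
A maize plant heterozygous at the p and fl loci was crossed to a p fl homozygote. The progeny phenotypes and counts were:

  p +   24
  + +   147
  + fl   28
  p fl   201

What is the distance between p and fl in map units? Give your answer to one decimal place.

The two most frequent classes, + + (147) and p fl (201), are the parental types, so the F1 was + + / p fl.
The recombinant classes are + fl and p +: 28 + 24 = 52.
Recombination frequency = 52/400 = 0.1300 ≈ 13.0%, i.e. 13.0 map units.

13.0 map units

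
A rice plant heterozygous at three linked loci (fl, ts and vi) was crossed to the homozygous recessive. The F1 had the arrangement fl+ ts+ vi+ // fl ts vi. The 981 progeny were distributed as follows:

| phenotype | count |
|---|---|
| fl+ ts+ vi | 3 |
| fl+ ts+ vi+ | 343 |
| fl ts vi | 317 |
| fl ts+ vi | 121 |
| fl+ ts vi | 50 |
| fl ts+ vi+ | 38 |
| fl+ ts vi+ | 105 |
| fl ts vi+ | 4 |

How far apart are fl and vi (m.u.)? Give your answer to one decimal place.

The two rarest classes, fl+ ts+ vi and fl ts vi+, are the double crossovers. Comparing them with the parentals, only the vi allele has switched, so vi is the middle locus and the order is fl – vi – ts.
Crossovers in the fl–vi interval produce the single-crossover classes fl ts+ vi+ and fl+ ts vi (38 + 50 = 88) plus the double crossovers (7).
RF(fl–vi) = (88 + 7) / 981 = 95/981 = 0.0968 → 9.7 m.u.

9.7 m.u.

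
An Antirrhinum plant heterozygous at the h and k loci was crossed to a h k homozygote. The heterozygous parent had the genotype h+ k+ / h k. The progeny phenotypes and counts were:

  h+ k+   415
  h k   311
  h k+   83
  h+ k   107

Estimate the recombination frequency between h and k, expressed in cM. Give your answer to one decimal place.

20.7 cM

The recombinant classes are h+ k and h k+: 107 + 83 = 190.
Recombination frequency = 190/916 = 0.2074 ≈ 20.7%, i.e. 20.7 cM.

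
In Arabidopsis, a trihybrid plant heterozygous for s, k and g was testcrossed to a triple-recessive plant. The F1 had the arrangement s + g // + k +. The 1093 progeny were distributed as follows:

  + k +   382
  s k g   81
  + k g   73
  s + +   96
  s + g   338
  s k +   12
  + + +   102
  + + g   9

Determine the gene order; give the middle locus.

s

The two rarest classes, + + g and s k +, are the double crossovers. Comparing them with the parentals, only the s allele has switched, so s is the middle locus and the order is k – s – g.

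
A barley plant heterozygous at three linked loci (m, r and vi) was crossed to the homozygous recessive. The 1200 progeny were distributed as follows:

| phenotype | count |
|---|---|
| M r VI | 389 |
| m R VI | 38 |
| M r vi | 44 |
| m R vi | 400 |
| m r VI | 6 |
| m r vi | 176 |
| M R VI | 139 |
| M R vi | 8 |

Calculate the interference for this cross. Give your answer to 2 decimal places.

The two most frequent reciprocal classes, M r VI and m R vi, are the parental types, so the F1 was M r VI / m R vi.
The two rarest classes, m r VI and M R vi, are the double crossovers. Comparing them with the parentals, only the m allele has switched, so m is the middle locus and the order is r – m – vi.
r–m: (315 + 14)/1200 = 0.2742; m–vi: (82 + 14)/1200 = 0.0800.
Expected DCO frequency = 0.2742 × 0.0800 ≈ 0.02194; observed = 14/1200 ≈ 0.01167.
Coefficient of coincidence = 0.01167/0.02194 ≈ 0.53; interference = 1 − 0.53 = 0.47.

0.47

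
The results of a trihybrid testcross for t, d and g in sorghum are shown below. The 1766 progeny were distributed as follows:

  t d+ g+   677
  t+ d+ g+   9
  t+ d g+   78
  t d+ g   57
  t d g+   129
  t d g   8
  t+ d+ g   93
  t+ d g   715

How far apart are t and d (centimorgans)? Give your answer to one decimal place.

13.5 centimorgans

The two most frequent reciprocal classes, t d+ g+ and t+ d g, are the parental types, so the F1 was t d+ g+ / t+ d g.
The two rarest classes, t+ d+ g+ and t d g, are the double crossovers. Comparing them with the parentals, only the t allele has switched, so t is the middle locus and the order is g – t – d.
Crossovers in the t–d interval produce the single-crossover classes t d g+ and t+ d+ g (129 + 93 = 222) plus the double crossovers (17).
RF(t–d) = (222 + 17) / 1766 = 239/1766 = 0.1353 → 13.5 centimorgans.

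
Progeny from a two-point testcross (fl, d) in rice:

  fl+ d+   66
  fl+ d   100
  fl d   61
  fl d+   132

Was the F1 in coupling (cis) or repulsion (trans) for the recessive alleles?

The two most frequent classes are fl+ d (100) and fl d+ (132); these are the parental (non-recombinant) types.
So the F1 carried fl+ d on one chromosome and fl d+ on the other — the recessive alleles are on opposite chromosomes (trans / repulsion).

trans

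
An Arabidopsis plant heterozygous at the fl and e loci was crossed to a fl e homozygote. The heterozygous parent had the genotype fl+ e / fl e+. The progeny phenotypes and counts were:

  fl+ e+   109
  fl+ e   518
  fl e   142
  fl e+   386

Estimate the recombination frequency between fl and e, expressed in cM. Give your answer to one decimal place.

The recombinant classes are fl+ e+ and fl e: 109 + 142 = 251.
Recombination frequency = 251/1155 = 0.2173 ≈ 21.7%, i.e. 21.7 cM.

21.7 cM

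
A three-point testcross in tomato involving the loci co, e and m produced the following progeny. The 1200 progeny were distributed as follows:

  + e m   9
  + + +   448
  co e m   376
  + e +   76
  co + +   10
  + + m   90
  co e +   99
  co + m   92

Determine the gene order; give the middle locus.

co

The two most frequent reciprocal classes, co e m and + + +, are the parental types, so the F1 was co e m / + + +.
The two rarest classes, + e m and co + +, are the double crossovers. Comparing them with the parentals, only the co allele has switched, so co is the middle locus and the order is m – co – e.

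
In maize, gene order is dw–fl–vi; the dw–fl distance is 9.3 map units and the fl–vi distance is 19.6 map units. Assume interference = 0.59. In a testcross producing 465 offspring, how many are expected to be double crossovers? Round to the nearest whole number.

Map distances give recombination frequencies of 0.093 and 0.196 for the two intervals.
With interference 0.59 (so coincidence = 0.41), expected double-crossover frequency = 0.093 × 0.196 × 0.41 = 0.00747.
Expected number = 0.00747 × 465 = 3.48 ≈ 3.

3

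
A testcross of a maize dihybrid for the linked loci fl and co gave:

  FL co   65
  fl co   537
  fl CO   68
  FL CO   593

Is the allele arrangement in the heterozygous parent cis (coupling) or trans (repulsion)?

cis

The two most frequent classes are FL CO (593) and fl co (537); these are the parental (non-recombinant) types.
So the F1 carried FL CO on one chromosome and fl co on the other — the recessive alleles are on the same chromosome (cis / coupling).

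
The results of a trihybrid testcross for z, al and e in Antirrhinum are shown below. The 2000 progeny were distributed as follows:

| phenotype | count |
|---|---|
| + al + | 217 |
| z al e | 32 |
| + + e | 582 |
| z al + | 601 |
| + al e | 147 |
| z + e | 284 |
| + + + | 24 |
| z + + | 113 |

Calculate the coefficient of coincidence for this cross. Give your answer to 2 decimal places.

The two most frequent reciprocal classes, + + e and z al +, are the parental types, so the F1 was + + e / z al +.
The two rarest classes, + + + and z al e, are the double crossovers. Comparing them with the parentals, only the e allele has switched, so e is the middle locus and the order is z – e – al.
z–e: (501 + 56)/2000 = 0.2785; e–al: (260 + 56)/2000 = 0.1580.
Expected DCO frequency = 0.2785 × 0.1580 ≈ 0.04400; observed = 56/2000 ≈ 0.02800.
Coefficient of coincidence = 0.02800/0.04400 ≈ 0.64.

0.64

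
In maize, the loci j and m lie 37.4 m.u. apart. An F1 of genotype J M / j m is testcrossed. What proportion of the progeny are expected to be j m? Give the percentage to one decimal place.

31.3%

A map distance of 37.4 m.u. corresponds to a recombination frequency of 0.374.
The F1 is J M / j m, so j m is a parental gamete class with expected frequency (1 − r)/2 = 0.626/2 = 0.3130.
That is 0.3130 = 31.3% of the progeny.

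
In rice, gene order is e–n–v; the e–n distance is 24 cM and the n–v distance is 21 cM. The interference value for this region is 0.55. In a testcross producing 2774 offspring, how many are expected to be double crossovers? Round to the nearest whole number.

63

Map distances give recombination frequencies of 0.240 and 0.210 for the two intervals.
With interference 0.55 (so coincidence = 0.45), expected double-crossover frequency = 0.240 × 0.210 × 0.45 = 0.02268.
Expected number = 0.02268 × 2774 = 62.91 ≈ 63.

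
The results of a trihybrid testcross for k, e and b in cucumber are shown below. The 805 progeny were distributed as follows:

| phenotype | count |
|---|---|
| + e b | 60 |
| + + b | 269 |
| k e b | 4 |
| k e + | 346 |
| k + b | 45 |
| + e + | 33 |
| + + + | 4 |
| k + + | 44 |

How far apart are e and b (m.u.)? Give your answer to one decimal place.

The two most frequent reciprocal classes, + + b and k e +, are the parental types, so the F1 was + + b / k e +.
The two rarest classes, + + + and k e b, are the double crossovers. Comparing them with the parentals, only the b allele has switched, so b is the middle locus and the order is e – b – k.
Crossovers in the e–b interval produce the single-crossover classes + e b and k + + (60 + 44 = 104) plus the double crossovers (8).
RF(e–b) = (104 + 8) / 805 = 112/805 = 0.1391 → 13.9 m.u.

13.9 m.u.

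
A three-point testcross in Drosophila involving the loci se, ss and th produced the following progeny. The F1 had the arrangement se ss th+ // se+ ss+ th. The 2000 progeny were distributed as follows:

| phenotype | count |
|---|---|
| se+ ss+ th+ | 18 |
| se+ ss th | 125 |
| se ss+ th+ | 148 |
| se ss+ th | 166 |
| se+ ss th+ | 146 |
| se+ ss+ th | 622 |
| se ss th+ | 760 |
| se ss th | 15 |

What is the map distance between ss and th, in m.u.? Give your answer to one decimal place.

15.3 m.u.

The two rarest classes, se ss th and se+ ss+ th+, are the double crossovers. Comparing them with the parentals, only the th allele has switched, so th is the middle locus and the order is se – th – ss.
Crossovers in the th–ss interval produce the single-crossover classes se ss+ th+ and se+ ss th (148 + 125 = 273) plus the double crossovers (33).
RF(th–ss) = (273 + 33) / 2000 = 306/2000 = 0.1530 → 15.3 m.u.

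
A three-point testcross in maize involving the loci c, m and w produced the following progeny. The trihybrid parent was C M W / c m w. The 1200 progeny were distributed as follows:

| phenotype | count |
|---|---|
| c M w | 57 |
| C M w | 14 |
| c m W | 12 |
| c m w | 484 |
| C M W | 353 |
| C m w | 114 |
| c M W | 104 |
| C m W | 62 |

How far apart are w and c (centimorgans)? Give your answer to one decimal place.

20.3 centimorgans

The two rarest classes, C M w and c m W, are the double crossovers. Comparing them with the parentals, only the w allele has switched, so w is the middle locus and the order is m – w – c.
Crossovers in the w–c interval produce the single-crossover classes c M W and C m w (104 + 114 = 218) plus the double crossovers (26).
RF(w–c) = (218 + 26) / 1200 = 244/1200 = 0.2033 → 20.3 centimorgans.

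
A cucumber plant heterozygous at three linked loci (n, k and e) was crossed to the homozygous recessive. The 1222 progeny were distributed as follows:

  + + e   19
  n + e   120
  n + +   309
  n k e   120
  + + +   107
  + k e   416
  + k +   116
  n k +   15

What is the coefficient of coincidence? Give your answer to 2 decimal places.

0.59

The two most frequent reciprocal classes, + k e and n + +, are the parental types, so the F1 was + k e / n + +.
The two rarest classes, + + e and n k +, are the double crossovers. Comparing them with the parentals, only the k allele has switched, so k is the middle locus and the order is e – k – n.
e–k: (236 + 34)/1222 = 0.2209; k–n: (227 + 34)/1222 = 0.2136.
Expected DCO frequency = 0.2209 × 0.2136 ≈ 0.04718; observed = 34/1222 ≈ 0.02782.
Coefficient of coincidence = 0.02782/0.04718 ≈ 0.59.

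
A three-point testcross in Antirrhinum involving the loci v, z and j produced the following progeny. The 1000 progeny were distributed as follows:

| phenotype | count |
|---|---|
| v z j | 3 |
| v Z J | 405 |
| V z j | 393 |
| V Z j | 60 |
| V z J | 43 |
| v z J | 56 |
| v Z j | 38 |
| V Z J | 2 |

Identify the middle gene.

v

The two most frequent reciprocal classes, V z j and v Z J, are the parental types, so the F1 was V z j / v Z J.
The two rarest classes, v z j and V Z J, are the double crossovers. Comparing them with the parentals, only the v allele has switched, so v is the middle locus and the order is j – v – z.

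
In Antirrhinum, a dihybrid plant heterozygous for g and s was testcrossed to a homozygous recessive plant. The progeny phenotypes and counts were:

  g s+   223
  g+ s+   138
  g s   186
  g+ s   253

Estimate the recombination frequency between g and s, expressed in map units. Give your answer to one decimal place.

40.5 map units

The two most frequent classes, g+ s (253) and g s+ (223), are the parental types, so the F1 was g+ s / g s+.
The recombinant classes are g+ s+ and g s: 138 + 186 = 324.
Recombination frequency = 324/800 = 0.4050 ≈ 40.5%, i.e. 40.5 map units.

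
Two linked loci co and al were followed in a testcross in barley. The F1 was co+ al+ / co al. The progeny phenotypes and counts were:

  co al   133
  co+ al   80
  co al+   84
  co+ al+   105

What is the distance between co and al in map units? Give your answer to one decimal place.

40.8 map units

The recombinant classes are co+ al and co al+: 80 + 84 = 164.
Recombination frequency = 164/402 = 0.4080 ≈ 40.8%, i.e. 40.8 map units.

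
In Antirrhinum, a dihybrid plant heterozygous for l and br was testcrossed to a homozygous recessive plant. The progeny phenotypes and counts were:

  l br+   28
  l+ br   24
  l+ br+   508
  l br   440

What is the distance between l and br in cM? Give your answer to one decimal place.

5.2 cM

The two most frequent classes, l+ br+ (508) and l br (440), are the parental types, so the F1 was l+ br+ / l br.
The recombinant classes are l+ br and l br+: 24 + 28 = 52.
Recombination frequency = 52/1000 = 0.0520 ≈ 5.2%, i.e. 5.2 cM.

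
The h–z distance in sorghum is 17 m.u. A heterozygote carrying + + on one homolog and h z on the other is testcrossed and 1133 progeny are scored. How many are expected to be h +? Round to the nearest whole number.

96

A map distance of 17 m.u. corresponds to a recombination frequency of 0.170.
The F1 is + + / h z, so h + is a recombinant gamete class with expected frequency r/2 = 0.170/2 = 0.0850.
Expected number = 0.0850 × 1133 = 96.31 ≈ 96.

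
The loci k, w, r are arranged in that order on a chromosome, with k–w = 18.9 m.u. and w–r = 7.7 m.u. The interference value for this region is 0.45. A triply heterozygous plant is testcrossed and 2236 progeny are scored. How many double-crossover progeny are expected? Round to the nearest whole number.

Map distances give recombination frequencies of 0.189 and 0.077 for the two intervals.
With interference 0.45 (so coincidence = 0.55), expected double-crossover frequency = 0.189 × 0.077 × 0.55 = 0.00800.
Expected number = 0.00800 × 2236 = 17.90 ≈ 18.

18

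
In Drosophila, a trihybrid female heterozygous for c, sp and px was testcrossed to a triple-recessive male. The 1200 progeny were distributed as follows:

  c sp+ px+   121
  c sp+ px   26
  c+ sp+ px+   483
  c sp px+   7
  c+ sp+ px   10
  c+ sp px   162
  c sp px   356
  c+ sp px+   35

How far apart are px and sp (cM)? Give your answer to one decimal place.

The two most frequent reciprocal classes, c+ sp+ px+ and c sp px, are the parental types, so the F1 was c+ sp+ px+ / c sp px.
The two rarest classes, c+ sp+ px and c sp px+, are the double crossovers. Comparing them with the parentals, only the px allele has switched, so px is the middle locus and the order is sp – px – c.
Crossovers in the sp–px interval produce the single-crossover classes c+ sp px+ and c sp+ px (35 + 26 = 61) plus the double crossovers (17).
RF(sp–px) = (61 + 17) / 1200 = 78/1200 = 0.0650 → 6.5 cM.

6.5 cM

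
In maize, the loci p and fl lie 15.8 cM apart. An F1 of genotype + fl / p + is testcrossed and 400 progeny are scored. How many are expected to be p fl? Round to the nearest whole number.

A map distance of 15.8 cM corresponds to a recombination frequency of 0.158.
The F1 is + fl / p +, so p fl is a recombinant gamete class with expected frequency r/2 = 0.158/2 = 0.0790.
Expected number = 0.0790 × 400 = 31.60 ≈ 32.

32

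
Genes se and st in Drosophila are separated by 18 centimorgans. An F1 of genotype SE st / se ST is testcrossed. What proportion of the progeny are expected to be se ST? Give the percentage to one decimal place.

41.0%

A map distance of 18 centimorgans corresponds to a recombination frequency of 0.180.
The F1 is SE st / se ST, so se ST is a parental gamete class with expected frequency (1 − r)/2 = 0.820/2 = 0.4100.
That is 0.4100 = 41.0% of the progeny.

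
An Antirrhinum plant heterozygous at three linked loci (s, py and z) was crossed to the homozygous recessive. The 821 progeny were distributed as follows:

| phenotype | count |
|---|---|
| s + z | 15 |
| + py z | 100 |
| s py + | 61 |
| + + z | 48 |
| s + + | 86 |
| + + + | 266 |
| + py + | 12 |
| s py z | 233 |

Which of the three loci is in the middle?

The two most frequent reciprocal classes, s py z and + + +, are the parental types, so the F1 was s py z / + + +.
The two rarest classes, s + z and + py +, are the double crossovers. Comparing them with the parentals, only the py allele has switched, so py is the middle locus and the order is s – py – z.

py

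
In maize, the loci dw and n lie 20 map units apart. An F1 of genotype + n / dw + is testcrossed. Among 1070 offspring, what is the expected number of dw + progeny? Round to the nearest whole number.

A map distance of 20 map units corresponds to a recombination frequency of 0.200.
The F1 is + n / dw +, so dw + is a parental gamete class with expected frequency (1 − r)/2 = 0.800/2 = 0.4000.
Expected number = 0.4000 × 1070 = 428.00 ≈ 428.

428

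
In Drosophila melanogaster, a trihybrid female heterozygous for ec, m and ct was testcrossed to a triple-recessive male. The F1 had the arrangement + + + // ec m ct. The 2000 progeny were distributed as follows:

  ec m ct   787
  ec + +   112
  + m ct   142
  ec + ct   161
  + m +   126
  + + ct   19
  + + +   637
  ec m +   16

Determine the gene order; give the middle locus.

The two rarest classes, + + ct and ec m +, are the double crossovers. Comparing them with the parentals, only the ct allele has switched, so ct is the middle locus and the order is ec – ct – m.

ct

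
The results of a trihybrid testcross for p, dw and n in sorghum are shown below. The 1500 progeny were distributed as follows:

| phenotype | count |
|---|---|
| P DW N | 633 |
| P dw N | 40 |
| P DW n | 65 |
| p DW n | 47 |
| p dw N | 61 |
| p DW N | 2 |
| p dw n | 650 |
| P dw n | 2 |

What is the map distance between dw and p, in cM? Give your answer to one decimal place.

The two most frequent reciprocal classes, P DW N and p dw n, are the parental types, so the F1 was P DW N / p dw n.
The two rarest classes, p DW N and P dw n, are the double crossovers. Comparing them with the parentals, only the p allele has switched, so p is the middle locus and the order is dw – p – n.
Crossovers in the dw–p interval produce the single-crossover classes P dw N and p DW n (40 + 47 = 87) plus the double crossovers (4).
RF(dw–p) = (87 + 4) / 1500 = 91/1500 = 0.0607 → 6.1 cM.

6.1 cM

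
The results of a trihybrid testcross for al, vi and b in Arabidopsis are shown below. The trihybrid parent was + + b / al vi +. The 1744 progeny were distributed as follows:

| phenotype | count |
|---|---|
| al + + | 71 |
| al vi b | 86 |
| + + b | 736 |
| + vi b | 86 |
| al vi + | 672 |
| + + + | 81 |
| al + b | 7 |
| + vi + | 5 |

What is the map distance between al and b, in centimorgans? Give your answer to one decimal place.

The two rarest classes, al + b and + vi +, are the double crossovers. Comparing them with the parentals, only the al allele has switched, so al is the middle locus and the order is vi – al – b.
Crossovers in the al–b interval produce the single-crossover classes + + + and al vi b (81 + 86 = 167) plus the double crossovers (12).
RF(al–b) = (167 + 12) / 1744 = 179/1744 = 0.1026 → 10.3 centimorgans.

10.3 centimorgans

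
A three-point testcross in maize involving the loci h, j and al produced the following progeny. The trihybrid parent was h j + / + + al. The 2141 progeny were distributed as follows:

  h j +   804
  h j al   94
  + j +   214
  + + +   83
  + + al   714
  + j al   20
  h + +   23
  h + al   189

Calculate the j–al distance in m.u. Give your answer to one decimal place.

The two rarest classes, h + + and + j al, are the double crossovers. Comparing them with the parentals, only the j allele has switched, so j is the middle locus and the order is al – j – h.
Crossovers in the al–j interval produce the single-crossover classes h j al and + + + (94 + 83 = 177) plus the double crossovers (43).
RF(al–j) = (177 + 43) / 2141 = 220/2141 = 0.1028 → 10.3 m.u.

10.3 m.u.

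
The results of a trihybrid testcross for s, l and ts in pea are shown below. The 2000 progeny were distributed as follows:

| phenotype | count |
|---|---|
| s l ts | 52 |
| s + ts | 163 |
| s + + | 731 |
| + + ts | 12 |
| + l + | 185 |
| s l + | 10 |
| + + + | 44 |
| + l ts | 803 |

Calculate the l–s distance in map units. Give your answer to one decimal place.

5.9 map units

The two most frequent reciprocal classes, + l ts and s + +, are the parental types, so the F1 was + l ts / s + +.
The two rarest classes, + + ts and s l +, are the double crossovers. Comparing them with the parentals, only the l allele has switched, so l is the middle locus and the order is ts – l – s.
Crossovers in the l–s interval produce the single-crossover classes s l ts and + + + (52 + 44 = 96) plus the double crossovers (22).
RF(l–s) = (96 + 22) / 2000 = 118/2000 = 0.0590 → 5.9 map units.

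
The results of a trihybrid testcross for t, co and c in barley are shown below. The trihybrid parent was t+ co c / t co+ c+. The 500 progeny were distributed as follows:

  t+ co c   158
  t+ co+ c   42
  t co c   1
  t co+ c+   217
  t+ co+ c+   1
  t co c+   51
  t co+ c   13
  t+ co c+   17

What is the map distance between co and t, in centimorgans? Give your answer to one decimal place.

19.0 centimorgans

The two rarest classes, t co c and t+ co+ c+, are the double crossovers. Comparing them with the parentals, only the t allele has switched, so t is the middle locus and the order is c – t – co.
Crossovers in the t–co interval produce the single-crossover classes t+ co+ c and t co c+ (42 + 51 = 93) plus the double crossovers (2).
RF(t–co) = (93 + 2) / 500 = 95/500 = 0.1900 → 19.0 centimorgans.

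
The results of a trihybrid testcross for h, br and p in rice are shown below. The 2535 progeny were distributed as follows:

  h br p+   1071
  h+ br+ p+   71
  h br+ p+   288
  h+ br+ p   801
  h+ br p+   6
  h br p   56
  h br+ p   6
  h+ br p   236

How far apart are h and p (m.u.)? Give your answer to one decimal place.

5.5 m.u.

The two most frequent reciprocal classes, h+ br+ p and h br p+, are the parental types, so the F1 was h+ br+ p / h br p+.
The two rarest classes, h br+ p and h+ br p+, are the double crossovers. Comparing them with the parentals, only the h allele has switched, so h is the middle locus and the order is p – h – br.
Crossovers in the p–h interval produce the single-crossover classes h+ br+ p+ and h br p (71 + 56 = 127) plus the double crossovers (12).
RF(p–h) = (127 + 12) / 2535 = 139/2535 = 0.0548 → 5.5 m.u.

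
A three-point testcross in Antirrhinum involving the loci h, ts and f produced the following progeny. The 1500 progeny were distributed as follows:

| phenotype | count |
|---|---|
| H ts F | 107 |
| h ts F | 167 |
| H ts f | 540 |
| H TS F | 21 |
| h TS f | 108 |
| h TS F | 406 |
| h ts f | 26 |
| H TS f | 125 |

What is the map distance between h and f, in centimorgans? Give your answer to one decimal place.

The two most frequent reciprocal classes, h TS F and H ts f, are the parental types, so the F1 was h TS F / H ts f.
The two rarest classes, H TS F and h ts f, are the double crossovers. Comparing them with the parentals, only the h allele has switched, so h is the middle locus and the order is f – h – ts.
Crossovers in the f–h interval produce the single-crossover classes h TS f and H ts F (108 + 107 = 215) plus the double crossovers (47).
RF(f–h) = (215 + 47) / 1500 = 262/1500 = 0.1747 → 17.5 centimorgans.

17.5 centimorgans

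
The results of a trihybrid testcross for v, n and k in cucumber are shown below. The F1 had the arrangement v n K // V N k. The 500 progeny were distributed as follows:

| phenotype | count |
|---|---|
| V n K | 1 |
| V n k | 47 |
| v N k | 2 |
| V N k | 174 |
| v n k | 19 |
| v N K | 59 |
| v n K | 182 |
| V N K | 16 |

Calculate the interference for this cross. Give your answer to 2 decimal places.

0.64

The two rarest classes, V n K and v N k, are the double crossovers. Comparing them with the parentals, only the v allele has switched, so v is the middle locus and the order is k – v – n.
k–v: (35 + 3)/500 = 0.0760; v–n: (106 + 3)/500 = 0.2180.
Expected DCO frequency = 0.0760 × 0.2180 ≈ 0.01657; observed = 3/500 ≈ 0.00600.
Coefficient of coincidence = 0.00600/0.01657 ≈ 0.36; interference = 1 − 0.36 = 0.64.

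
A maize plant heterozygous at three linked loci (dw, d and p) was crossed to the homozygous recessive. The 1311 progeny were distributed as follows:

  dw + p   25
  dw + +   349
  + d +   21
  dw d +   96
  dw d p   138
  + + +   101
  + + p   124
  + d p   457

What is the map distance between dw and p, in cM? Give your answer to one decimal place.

The two most frequent reciprocal classes, + d p and dw + +, are the parental types, so the F1 was + d p / dw + +.
The two rarest classes, + d + and dw + p, are the double crossovers. Comparing them with the parentals, only the p allele has switched, so p is the middle locus and the order is d – p – dw.
Crossovers in the p–dw interval produce the single-crossover classes dw d p and + + + (138 + 101 = 239) plus the double crossovers (46).
RF(p–dw) = (239 + 46) / 1311 = 285/1311 = 0.2174 → 21.7 cM.

21.7 cM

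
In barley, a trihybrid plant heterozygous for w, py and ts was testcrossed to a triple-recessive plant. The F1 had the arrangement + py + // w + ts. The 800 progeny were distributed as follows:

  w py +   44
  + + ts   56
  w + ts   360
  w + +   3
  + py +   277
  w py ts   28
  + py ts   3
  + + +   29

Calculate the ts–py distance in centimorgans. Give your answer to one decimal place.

7.9 centimorgans

The two rarest classes, + py ts and w + +, are the double crossovers. Comparing them with the parentals, only the ts allele has switched, so ts is the middle locus and the order is w – ts – py.
Crossovers in the ts–py interval produce the single-crossover classes + + + and w py ts (29 + 28 = 57) plus the double crossovers (6).
RF(ts–py) = (57 + 6) / 800 = 63/800 = 0.0788 → 7.9 centimorgans.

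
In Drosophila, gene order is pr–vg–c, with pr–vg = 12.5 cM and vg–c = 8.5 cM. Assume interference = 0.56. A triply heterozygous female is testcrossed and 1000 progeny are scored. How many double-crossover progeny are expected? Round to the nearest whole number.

5

Map distances give recombination frequencies of 0.125 and 0.085 for the two intervals.
With interference 0.56 (so coincidence = 0.44), expected double-crossover frequency = 0.125 × 0.085 × 0.44 = 0.00467.
Expected number = 0.00467 × 1000 = 4.67 ≈ 5.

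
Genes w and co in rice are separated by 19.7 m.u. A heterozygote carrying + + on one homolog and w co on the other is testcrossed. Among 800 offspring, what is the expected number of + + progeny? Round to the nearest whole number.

A map distance of 19.7 m.u. corresponds to a recombination frequency of 0.197.
The F1 is + + / w co, so + + is a parental gamete class with expected frequency (1 − r)/2 = 0.803/2 = 0.4015.
Expected number = 0.4015 × 800 = 321.20 ≈ 321.

321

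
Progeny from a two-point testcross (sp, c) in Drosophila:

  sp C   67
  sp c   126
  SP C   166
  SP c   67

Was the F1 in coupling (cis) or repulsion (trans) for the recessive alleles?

The two most frequent classes are SP C (166) and sp c (126); these are the parental (non-recombinant) types.
So the F1 carried SP C on one chromosome and sp c on the other — the recessive alleles are on the same chromosome (cis / coupling).

cis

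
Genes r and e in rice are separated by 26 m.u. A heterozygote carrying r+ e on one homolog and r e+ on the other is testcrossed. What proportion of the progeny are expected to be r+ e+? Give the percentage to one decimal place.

13.0%

A map distance of 26 m.u. corresponds to a recombination frequency of 0.260.
The F1 is r+ e / r e+, so r+ e+ is a recombinant gamete class with expected frequency r/2 = 0.260/2 = 0.1300.
That is 0.1300 = 13.0% of the progeny.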